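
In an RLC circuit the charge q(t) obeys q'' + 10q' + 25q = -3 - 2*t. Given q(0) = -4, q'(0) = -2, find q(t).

Characteristic equation r² + 10r + 25 = 0 has discriminant (10)² - 4·(25) = 0, so r = -5 is a repeated root.
Hence q_h = (C1 + C2*t)*exp(-5*t).
For the particular solution try q_p = A0 + A1*t. Substituting and matching coefficients of each power of t gives A0 = -11/125, A1 = -2/25, so q_p = -11/125 - 2*t/25.
General solution: q = -11/125 - 2*t/25 + C1*exp(-5*t) + C2*t*exp(-5*t).
Apply the initial conditions: q(0) = -11/125 + C1 = -4 and q'(0) = -2/25 + C2 - 5*C1 = -2. Solving gives C1 = -489/125, C2 = -537/25.

q = -11/125 - 489*exp(-5*t)/125 - 2*t/25 - 537*t*exp(-5*t)/25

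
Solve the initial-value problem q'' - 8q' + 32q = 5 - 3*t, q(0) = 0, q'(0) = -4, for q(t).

Characteristic equation r² - 8r + 32 = 0 has discriminant (-8)² - 4·(32) = -64 < 0, so r = 4 ± 4i.
Hence q_h = C1*cos(4*t)*exp(4*t) + C2*exp(4*t)*sin(4*t).
For the particular solution try q_p = A0 + A1*t. Substituting and matching coefficients of each power of t gives A0 = 17/128, A1 = -3/32, so q_p = 17/128 - 3*t/32.
General solution: q = 17/128 - 3*t/32 + C1*cos(4*t)*exp(4*t) + C2*exp(4*t)*sin(4*t).
Apply the initial conditions: q(0) = 17/128 + C1 = 0 and q'(0) = -3/32 + 4*C1 + 4*C2 = -4. Solving gives C1 = -17/128, C2 = -27/32.

q = 17/128 - 3*t/32 - 27*exp(4*t)*sin(4*t)/32 - 17*cos(4*t)*exp(4*t)/128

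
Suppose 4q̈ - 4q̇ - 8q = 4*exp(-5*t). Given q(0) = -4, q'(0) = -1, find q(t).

q = -34*exp(2*t)/21 - 29*exp(-t)/12 + exp(-5*t)/28

Divide through by 4: q'' - q' - 2q = exp(-5*t).
Characteristic equation r² - r - 2 = 0 factors as (r - 2)(r + 1) = 0, so r = 2, -1.
Hence q_h = C1*exp(2*t) + C2*exp(-t).
Try q_p = A*exp(-5*t). Substituting into the equation and dividing by exp(-5*t) gives A = 1/28, so q_p = exp(-5*t)/28.
General solution: q = exp(-5*t)/28 + C1*exp(2*t) + C2*exp(-t).
Apply the initial conditions: q(0) = 1/28 + C1 + C2 = -4 and q'(0) = -5/28 - C2 + 2*C1 = -1. Solving gives C1 = -34/21, C2 = -29/12.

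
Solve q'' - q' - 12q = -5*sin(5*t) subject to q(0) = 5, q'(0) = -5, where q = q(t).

q = -25*cos(5*t)/1394 + 55*exp(4*t)/41 + 125*exp(-3*t)/34 + 185*sin(5*t)/1394

Characteristic equation r² - r - 12 = 0 factors as (r + 3)(r - 4) = 0, so r = -3, 4.
Hence q_h = C1*exp(-3*t) + C2*exp(4*t).
Try q_p = A*cos(5*t) + B*sin(5*t). Substituting and equating the coefficients of cos(5t) and sin(5t) gives A = -25/1394, B = 185/1394, so q_p = -25*cos(5*t)/1394 + 185*sin(5*t)/1394.
General solution: q = -25*cos(5*t)/1394 + 185*sin(5*t)/1394 + C1*exp(-3*t) + C2*exp(4*t).
Apply the initial conditions: q(0) = -25/1394 + C1 + C2 = 5 and q'(0) = 925/1394 - 3*C1 + 4*C2 = -5. Solving gives C1 = 125/34, C2 = 55/41.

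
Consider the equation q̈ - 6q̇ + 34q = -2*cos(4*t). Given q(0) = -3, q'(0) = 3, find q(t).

q = -cos(4*t)/25 + 4*sin(4*t)/75 - 74*cos(5*t)*exp(3*t)/25 + 7*exp(3*t)*sin(5*t)/3

Characteristic equation r² - 6r + 34 = 0 has discriminant (-6)² - 4·(34) = -100 < 0, so r = 3 ± 5i.
Hence q_h = C1*cos(5*t)*exp(3*t) + C2*exp(3*t)*sin(5*t).
Try q_p = A*cos(4*t) + B*sin(4*t). Substituting and equating the coefficients of cos(4t) and sin(4t) gives A = -1/25, B = 4/75, so q_p = -cos(4*t)/25 + 4*sin(4*t)/75.
General solution: q = -cos(4*t)/25 + 4*sin(4*t)/75 + C1*cos(5*t)*exp(3*t) + C2*exp(3*t)*sin(5*t).
Apply the initial conditions: q(0) = -1/25 + C1 = -3 and q'(0) = 16/75 + 3*C1 + 5*C2 = 3. Solving gives C1 = -74/25, C2 = 7/3.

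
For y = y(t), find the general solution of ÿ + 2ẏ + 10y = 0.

y = C1*cos(3*t)*exp(-t) + C2*exp(-t)*sin(3*t)

Characteristic equation r² + 2r + 10 = 0 has discriminant (2)² - 4·(10) = -36 < 0, so r = -1 ± 3i.
Hence y_h = C1*cos(3*t)*exp(-t) + C2*exp(-t)*sin(3*t).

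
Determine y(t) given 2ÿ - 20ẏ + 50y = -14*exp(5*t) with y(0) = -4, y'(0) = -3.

Divide through by 2: y'' - 10y' + 25y = -7*exp(5*t).
Characteristic equation r² - 10r + 25 = 0 has discriminant (-10)² - 4·(25) = 0, so r = 5 is a repeated root.
Hence y_h = (C1 + C2*t)*exp(5*t).
Since exp(5*t) solves the homogeneous equation (r = 5 is a root of multiplicity 2), multiply the trial by t^2. Try y_p = A*t^2*exp(5*t). Substituting into the equation and dividing by exp(5*t) gives A = -7/2, so y_p = -7*t^2*exp(5*t)/2.
General solution: y = C1*exp(5*t) - 7*t^2*exp(5*t)/2 + C2*t*exp(5*t).
Apply the initial conditions: y(0) = C1 = -4 and y'(0) = C2 + 5*C1 = -3. Solving gives C1 = -4, C2 = 17.

y = -4*exp(5*t) + 17*t*exp(5*t) - 7*t**2*exp(5*t)/2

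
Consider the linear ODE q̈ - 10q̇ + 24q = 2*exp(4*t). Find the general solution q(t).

q = C1*exp(6*t) + C2*exp(4*t) - t*exp(4*t)

Characteristic equation r² - 10r + 24 = 0 factors as (r - 6)(r - 4) = 0, so r = 6, 4.
Hence q_h = C1*exp(6*t) + C2*exp(4*t).
Since exp(4*t) solves the homogeneous equation (r = 4 is a root of multiplicity 1), multiply the trial by t. Try q_p = A*t*exp(4*t). Substituting into the equation and dividing by exp(4*t) gives A = -1, so q_p = -t*exp(4*t).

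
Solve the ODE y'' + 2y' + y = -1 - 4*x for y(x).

y = 7 - 4*x + C1*exp(-x) + C2*x*exp(-x)

Characteristic equation r² + 2r + 1 = 0 has discriminant (2)² - 4·(1) = 0, so r = -1 is a repeated root.
Hence y_h = (C1 + C2*x)*exp(-x).
For the particular solution try y_p = A0 + A1*x. Substituting and matching coefficients of each power of x gives A0 = 7, A1 = -4, so y_p = 7 - 4*x.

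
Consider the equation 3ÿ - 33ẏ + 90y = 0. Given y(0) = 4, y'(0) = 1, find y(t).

Divide through by 3: y'' - 11y' + 30y = 0.
Characteristic equation r² - 11r + 30 = 0 factors as (r - 6)(r - 5) = 0, so r = 6, 5.
Hence y_h = C1*exp(6*t) + C2*exp(5*t).
Apply the initial conditions: y(0) = C1 + C2 = 4 and y'(0) = 5*C2 + 6*C1 = 1. Solving gives C1 = -19, C2 = 23.

y = -19*exp(6*t) + 23*exp(5*t)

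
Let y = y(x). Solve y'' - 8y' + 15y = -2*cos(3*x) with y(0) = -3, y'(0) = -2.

Characteristic equation r² - 8r + 15 = 0 factors as (r - 3)(r - 5) = 0, so r = 3, 5.
Hence y_h = C1*exp(3*x) + C2*exp(5*x).
Try y_p = A*cos(3*x) + B*sin(3*x). Substituting and equating the coefficients of cos(3x) and sin(3x) gives A = -1/51, B = 4/51, so y_p = -cos(3*x)/51 + 4*sin(3*x)/51.
General solution: y = -cos(3*x)/51 + 4*sin(3*x)/51 + C1*exp(3*x) + C2*exp(5*x).
Apply the initial conditions: y(0) = -1/51 + C1 + C2 = -3 and y'(0) = 4/17 + 3*C1 + 5*C2 = -2. Solving gives C1 = -19/3, C2 = 57/17.

y = -19*exp(3*x)/3 - cos(3*x)/51 + 4*sin(3*x)/51 + 57*exp(5*x)/17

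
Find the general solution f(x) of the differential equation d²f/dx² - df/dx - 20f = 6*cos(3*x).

Characteristic equation r² - r - 20 = 0 factors as (r + 4)(r - 5) = 0, so r = -4, 5.
Hence f_h = C1*exp(-4*x) + C2*exp(5*x).
Try f_p = A*cos(3*x) + B*sin(3*x). Substituting and equating the coefficients of cos(3x) and sin(3x) gives A = -87/425, B = -9/425, so f_p = -87*cos(3*x)/425 - 9*sin(3*x)/425.

f = -87*cos(3*x)/425 - 9*sin(3*x)/425 + C1*exp(-4*x) + C2*exp(5*x)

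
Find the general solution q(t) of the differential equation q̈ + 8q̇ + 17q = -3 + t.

Characteristic equation r² + 8r + 17 = 0 has discriminant (8)² - 4·(17) = -4 < 0, so r = -4 ± i.
Hence q_h = C1*cos(t)*exp(-4*t) + C2*exp(-4*t)*sin(t).
For the particular solution try q_p = A0 + A1*t. Substituting and matching coefficients of each power of t gives A0 = -59/289, A1 = 1/17, so q_p = -59/289 + t/17.

q = -59/289 + t/17 + C1*cos(t)*exp(-4*t) + C2*exp(-4*t)*sin(t)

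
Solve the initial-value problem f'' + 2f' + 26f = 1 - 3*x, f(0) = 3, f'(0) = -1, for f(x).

f = 8/169 - 3*x/26 + 499*cos(5*x)*exp(-x)/169 + 699*exp(-x)*sin(5*x)/1690

Characteristic equation r² + 2r + 26 = 0 has discriminant (2)² - 4·(26) = -100 < 0, so r = -1 ± 5i.
Hence f_h = C1*cos(5*x)*exp(-x) + C2*exp(-x)*sin(5*x).
For the particular solution try f_p = A0 + A1*x. Substituting and matching coefficients of each power of x gives A0 = 8/169, A1 = -3/26, so f_p = 8/169 - 3*x/26.
General solution: f = 8/169 - 3*x/26 + C1*cos(5*x)*exp(-x) + C2*exp(-x)*sin(5*x).
Apply the initial conditions: f(0) = 8/169 + C1 = 3 and f'(0) = -3/26 - C1 + 5*C2 = -1. Solving gives C1 = 499/169, C2 = 699/1690.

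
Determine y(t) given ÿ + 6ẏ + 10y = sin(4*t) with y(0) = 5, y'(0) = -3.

Characteristic equation r² + 6r + 10 = 0 has discriminant (6)² - 4·(10) = -4 < 0, so r = -3 ± i.
Hence y_h = C1*cos(t)*exp(-3*t) + C2*exp(-3*t)*sin(t).
Try y_p = A*cos(4*t) + B*sin(4*t). Substituting and equating the coefficients of cos(4t) and sin(4t) gives A = -2/51, B = -1/102, so y_p = -2*cos(4*t)/51 - sin(4*t)/102.
General solution: y = -2*cos(4*t)/51 - sin(4*t)/102 + C1*cos(t)*exp(-3*t) + C2*exp(-3*t)*sin(t).
Apply the initial conditions: y(0) = -2/51 + C1 = 5 and y'(0) = -2/51 + C2 - 3*C1 = -3. Solving gives C1 = 257/51, C2 = 620/51.

y = -2*cos(4*t)/51 - sin(4*t)/102 + 257*cos(t)*exp(-3*t)/51 + 620*exp(-3*t)*sin(t)/51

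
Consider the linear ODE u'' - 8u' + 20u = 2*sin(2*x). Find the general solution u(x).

Characteristic equation r² - 8r + 20 = 0 has discriminant (-8)² - 4·(20) = -16 < 0, so r = 4 ± 2i.
Hence u_h = C1*cos(2*x)*exp(4*x) + C2*exp(4*x)*sin(2*x).
Try u_p = A*cos(2*x) + B*sin(2*x). Substituting and equating the coefficients of cos(2x) and sin(2x) gives A = 1/16, B = 1/16, so u_p = cos(2*x)/16 + sin(2*x)/16.

u = cos(2*x)/16 + sin(2*x)/16 + C1*cos(2*x)*exp(4*x) + C2*exp(4*x)*sin(2*x)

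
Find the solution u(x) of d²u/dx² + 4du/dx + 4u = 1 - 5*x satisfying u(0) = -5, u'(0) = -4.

Characteristic equation r² + 4r + 4 = 0 has discriminant (4)² - 4·(4) = 0, so r = -2 is a repeated root.
Hence u_h = (C1 + C2*x)*exp(-2*x).
For the particular solution try u_p = A0 + A1*x. Substituting and matching coefficients of each power of x gives A0 = 3/2, A1 = -5/4, so u_p = 3/2 - 5*x/4.
General solution: u = 3/2 - 5*x/4 + C1*exp(-2*x) + C2*x*exp(-2*x).
Apply the initial conditions: u(0) = 3/2 + C1 = -5 and u'(0) = -5/4 + C2 - 2*C1 = -4. Solving gives C1 = -13/2, C2 = -63/4.

u = 3/2 - 13*exp(-2*x)/2 - 5*x/4 - 63*x*exp(-2*x)/4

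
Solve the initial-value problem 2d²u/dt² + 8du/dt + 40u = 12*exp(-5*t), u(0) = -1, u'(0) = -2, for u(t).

Divide through by 2: u'' + 4u' + 20u = 6*exp(-5*t).
Characteristic equation r² + 4r + 20 = 0 has discriminant (4)² - 4·(20) = -64 < 0, so r = -2 ± 4i.
Hence u_h = C1*cos(4*t)*exp(-2*t) + C2*exp(-2*t)*sin(4*t).
Try u_p = A*exp(-5*t). Substituting into the equation and dividing by exp(-5*t) gives A = 6/25, so u_p = 6*exp(-5*t)/25.
General solution: u = 6*exp(-5*t)/25 + C1*cos(4*t)*exp(-2*t) + C2*exp(-2*t)*sin(4*t).
Apply the initial conditions: u(0) = 6/25 + C1 = -1 and u'(0) = -6/5 - 2*C1 + 4*C2 = -2. Solving gives C1 = -31/25, C2 = -41/50.

u = 6*exp(-5*t)/25 - 41*exp(-2*t)*sin(4*t)/50 - 31*cos(4*t)*exp(-2*t)/25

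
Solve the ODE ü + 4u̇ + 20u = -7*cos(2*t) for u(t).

Characteristic equation r² + 4r + 20 = 0 has discriminant (4)² - 4·(20) = -64 < 0, so r = -2 ± 4i.
Hence u_h = C1*cos(4*t)*exp(-2*t) + C2*exp(-2*t)*sin(4*t).
Try u_p = A*cos(2*t) + B*sin(2*t). Substituting and equating the coefficients of cos(2t) and sin(2t) gives A = -7/20, B = -7/40, so u_p = -7*cos(2*t)/20 - 7*sin(2*t)/40.

u = -7*cos(2*t)/20 - 7*sin(2*t)/40 + C1*cos(4*t)*exp(-2*t) + C2*exp(-2*t)*sin(4*t)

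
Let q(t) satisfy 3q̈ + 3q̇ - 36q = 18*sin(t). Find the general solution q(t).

Divide through by 3: q'' + q' - 12q = 6*sin(t).
Characteristic equation r² + r - 12 = 0 factors as (r + 4)(r - 3) = 0, so r = -4, 3.
Hence q_h = C1*exp(-4*t) + C2*exp(3*t).
Try q_p = A*cos(t) + B*sin(t). Substituting and equating the coefficients of cos(t) and sin(t) gives A = -3/85, B = -39/85, so q_p = -39*sin(t)/85 - 3*cos(t)/85.

q = -39*sin(t)/85 - 3*cos(t)/85 + C1*exp(-4*t) + C2*exp(3*t)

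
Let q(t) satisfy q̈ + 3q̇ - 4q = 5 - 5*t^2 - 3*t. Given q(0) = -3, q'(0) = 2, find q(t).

Characteristic equation r² + 3r - 4 = 0 factors as (r + 4)(r - 1) = 0, so r = -4, 1.
Hence q_h = C1*exp(-4*t) + C2*exp(t).
For the particular solution try q_p = A0 + A1*t + A2*t^2. Substituting and matching coefficients of each power of t gives A0 = 43/32, A1 = 21/8, A2 = 5/4, so q_p = 43/32 + 5*t^2/4 + 21*t/8.
General solution: q = 43/32 + 5*t^2/4 + 21*t/8 + C1*exp(-4*t) + C2*exp(t).
Apply the initial conditions: q(0) = 43/32 + C1 + C2 = -3 and q'(0) = 21/8 + C2 - 4*C1 = 2. Solving gives C1 = -119/160, C2 = -18/5.

q = 43/32 - 119*exp(-4*t)/160 - 18*exp(t)/5 + 5*t**2/4 + 21*t/8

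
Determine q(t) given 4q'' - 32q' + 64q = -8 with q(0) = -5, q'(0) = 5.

Divide through by 4: q'' - 8q' + 16q = -2.
Characteristic equation r² - 8r + 16 = 0 has discriminant (-8)² - 4·(16) = 0, so r = 4 is a repeated root.
Hence q_h = (C1 + C2*t)*exp(4*t).
For the particular solution try q_p = A0. Substituting and matching coefficients of each power of t gives A0 = -1/8, so q_p = -1/8.
General solution: q = -1/8 + C1*exp(4*t) + C2*t*exp(4*t).
Apply the initial conditions: q(0) = -1/8 + C1 = -5 and q'(0) = C2 + 4*C1 = 5. Solving gives C1 = -39/8, C2 = 49/2.

q = -1/8 - 39*exp(4*t)/8 + 49*t*exp(4*t)/2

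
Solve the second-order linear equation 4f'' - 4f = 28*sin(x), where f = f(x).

Divide through by 4: f'' - f = 7*sin(x).
Characteristic equation r² - 1 = 0 factors as (r + 1)(r - 1) = 0, so r = -1, 1.
Hence f_h = C1*exp(-x) + C2*exp(x).
Try f_p = A*cos(x) + B*sin(x). Substituting and equating the coefficients of cos(x) and sin(x) gives A = 0, B = -7/2, so f_p = -7*sin(x)/2.

f = -7*sin(x)/2 + C1*exp(-x) + C2*exp(x)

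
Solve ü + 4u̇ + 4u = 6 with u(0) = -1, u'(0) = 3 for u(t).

u = 3/2 - 5*exp(-2*t)/2 - 2*t*exp(-2*t)

Characteristic equation r² + 4r + 4 = 0 has discriminant (4)² - 4·(4) = 0, so r = -2 is a repeated root.
Hence u_h = (C1 + C2*t)*exp(-2*t).
For the particular solution try u_p = A0. Substituting and matching coefficients of each power of t gives A0 = 3/2, so u_p = 3/2.
General solution: u = 3/2 + C1*exp(-2*t) + C2*t*exp(-2*t).
Apply the initial conditions: u(0) = 3/2 + C1 = -1 and u'(0) = C2 - 2*C1 = 3. Solving gives C1 = -5/2, C2 = -2.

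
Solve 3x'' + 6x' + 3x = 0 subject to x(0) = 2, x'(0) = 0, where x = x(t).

x = 2*exp(-t) + 2*t*exp(-t)

Divide through by 3: x'' + 2x' + x = 0.
Characteristic equation r² + 2r + 1 = 0 has discriminant (2)² - 4·(1) = 0, so r = -1 is a repeated root.
Hence x_h = (C1 + C2*t)*exp(-t).
Apply the initial conditions: x(0) = C1 = 2 and x'(0) = C2 - C1 = 0. Solving gives C1 = 2, C2 = 2.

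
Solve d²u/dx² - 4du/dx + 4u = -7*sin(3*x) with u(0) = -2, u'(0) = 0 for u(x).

Characteristic equation r² - 4r + 4 = 0 has discriminant (-4)² - 4·(4) = 0, so r = 2 is a repeated root.
Hence u_h = (C1 + C2*x)*exp(2*x).
Try u_p = A*cos(3*x) + B*sin(3*x). Substituting and equating the coefficients of cos(3x) and sin(3x) gives A = -84/169, B = 35/169, so u_p = -84*cos(3*x)/169 + 35*sin(3*x)/169.
General solution: u = -84*cos(3*x)/169 + 35*sin(3*x)/169 + C1*exp(2*x) + C2*x*exp(2*x).
Apply the initial conditions: u(0) = -84/169 + C1 = -2 and u'(0) = 105/169 + C2 + 2*C1 = 0. Solving gives C1 = -254/169, C2 = 31/13.

u = -254*exp(2*x)/169 - 84*cos(3*x)/169 + 35*sin(3*x)/169 + 31*x*exp(2*x)/13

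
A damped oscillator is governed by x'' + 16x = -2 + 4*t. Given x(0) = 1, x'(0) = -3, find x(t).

x = -1/8 - 13*sin(4*t)/16 + t/4 + 9*cos(4*t)/8

Characteristic equation r² + 16 = 0 has discriminant (0)² - 4·(16) = -64 < 0, so r = ± 4i.
Hence x_h = C1*cos(4*t) + C2*sin(4*t).
For the particular solution try x_p = A0 + A1*t. Substituting and matching coefficients of each power of t gives A0 = -1/8, A1 = 1/4, so x_p = -1/8 + t/4.
General solution: x = -1/8 + t/4 + C1*cos(4*t) + C2*sin(4*t).
Apply the initial conditions: x(0) = -1/8 + C1 = 1 and x'(0) = 1/4 + 4*C2 = -3. Solving gives C1 = 9/8, C2 = -13/16.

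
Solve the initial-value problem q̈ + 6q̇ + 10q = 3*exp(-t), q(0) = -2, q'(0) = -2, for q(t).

Characteristic equation r² + 6r + 10 = 0 has discriminant (6)² - 4·(10) = -4 < 0, so r = -3 ± i.
Hence q_h = C1*cos(t)*exp(-3*t) + C2*exp(-3*t)*sin(t).
Try q_p = A*exp(-t). Substituting into the equation and dividing by exp(-t) gives A = 3/5, so q_p = 3*exp(-t)/5.
General solution: q = 3*exp(-t)/5 + C1*cos(t)*exp(-3*t) + C2*exp(-3*t)*sin(t).
Apply the initial conditions: q(0) = 3/5 + C1 = -2 and q'(0) = -3/5 + C2 - 3*C1 = -2. Solving gives C1 = -13/5, C2 = -46/5.

q = 3*exp(-t)/5 - 46*exp(-3*t)*sin(t)/5 - 13*cos(t)*exp(-3*t)/5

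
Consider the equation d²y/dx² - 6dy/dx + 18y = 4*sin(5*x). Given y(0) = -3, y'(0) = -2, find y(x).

y = -28*sin(5*x)/949 + 120*cos(5*x)/949 - 2967*cos(3*x)*exp(3*x)/949 + 2381*exp(3*x)*sin(3*x)/949

Characteristic equation r² - 6r + 18 = 0 has discriminant (-6)² - 4·(18) = -36 < 0, so r = 3 ± 3i.
Hence y_h = C1*cos(3*x)*exp(3*x) + C2*exp(3*x)*sin(3*x).
Try y_p = A*cos(5*x) + B*sin(5*x). Substituting and equating the coefficients of cos(5x) and sin(5x) gives A = 120/949, B = -28/949, so y_p = -28*sin(5*x)/949 + 120*cos(5*x)/949.
General solution: y = -28*sin(5*x)/949 + 120*cos(5*x)/949 + C1*cos(3*x)*exp(3*x) + C2*exp(3*x)*sin(3*x).
Apply the initial conditions: y(0) = 120/949 + C1 = -3 and y'(0) = -140/949 + 3*C1 + 3*C2 = -2. Solving gives C1 = -2967/949, C2 = 2381/949.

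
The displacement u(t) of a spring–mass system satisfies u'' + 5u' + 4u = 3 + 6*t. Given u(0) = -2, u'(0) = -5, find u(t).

Characteristic equation r² + 5r + 4 = 0 factors as (r + 4)(r + 1) = 0, so r = -4, -1.
Hence u_h = C1*exp(-4*t) + C2*exp(-t).
For the particular solution try u_p = A0 + A1*t. Substituting and matching coefficients of each power of t gives A0 = -9/8, A1 = 3/2, so u_p = -9/8 + 3*t/2.
General solution: u = -9/8 + 3*t/2 + C1*exp(-4*t) + C2*exp(-t).
Apply the initial conditions: u(0) = -9/8 + C1 + C2 = -2 and u'(0) = 3/2 - C2 - 4*C1 = -5. Solving gives C1 = 59/24, C2 = -10/3.

u = -9/8 - 10*exp(-t)/3 + 3*t/2 + 59*exp(-4*t)/24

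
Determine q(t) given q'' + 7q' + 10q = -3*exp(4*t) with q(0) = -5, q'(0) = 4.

Characteristic equation r² + 7r + 10 = 0 factors as (r + 5)(r + 2) = 0, so r = -5, -2.
Hence q_h = C1*exp(-5*t) + C2*exp(-2*t).
Try q_p = A*exp(4*t). Substituting into the equation and dividing by exp(4*t) gives A = -1/18, so q_p = -exp(4*t)/18.
General solution: q = -exp(4*t)/18 + C1*exp(-5*t) + C2*exp(-2*t).
Apply the initial conditions: q(0) = -1/18 + C1 + C2 = -5 and q'(0) = -2/9 - 5*C1 - 2*C2 = 4. Solving gives C1 = 17/9, C2 = -41/6.

q = -41*exp(-2*t)/6 - exp(4*t)/18 + 17*exp(-5*t)/9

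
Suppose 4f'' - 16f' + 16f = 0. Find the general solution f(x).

f = C1*exp(2*x) + C2*x*exp(2*x)

Divide through by 4: f'' - 4f' + 4f = 0.
Characteristic equation r² - 4r + 4 = 0 has discriminant (-4)² - 4·(4) = 0, so r = 2 is a repeated root.
Hence f_h = (C1 + C2*x)*exp(2*x).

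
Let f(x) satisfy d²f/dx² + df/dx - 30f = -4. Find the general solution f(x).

f = 2/15 + C1*exp(5*x) + C2*exp(-6*x)

Characteristic equation r² + r - 30 = 0 factors as (r - 5)(r + 6) = 0, so r = 5, -6.
Hence f_h = C1*exp(5*x) + C2*exp(-6*x).
For the particular solution try f_p = A0. Substituting and matching coefficients of each power of x gives A0 = 2/15, so f_p = 2/15.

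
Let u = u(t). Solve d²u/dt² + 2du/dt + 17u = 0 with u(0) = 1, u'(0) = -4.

Characteristic equation r² + 2r + 17 = 0 has discriminant (2)² - 4·(17) = -64 < 0, so r = -1 ± 4i.
Hence u_h = C1*cos(4*t)*exp(-t) + C2*exp(-t)*sin(4*t).
Apply the initial conditions: u(0) = C1 = 1 and u'(0) = -C1 + 4*C2 = -4. Solving gives C1 = 1, C2 = -3/4.

u = cos(4*t)*exp(-t) - 3*exp(-t)*sin(4*t)/4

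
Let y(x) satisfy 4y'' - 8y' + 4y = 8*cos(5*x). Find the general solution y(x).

Divide through by 4: y'' - 2y' + y = 2*cos(5*x).
Characteristic equation r² - 2r + 1 = 0 has discriminant (-2)² - 4·(1) = 0, so r = 1 is a repeated root.
Hence y_h = (C1 + C2*x)*exp(x).
Try y_p = A*cos(5*x) + B*sin(5*x). Substituting and equating the coefficients of cos(5x) and sin(5x) gives A = -12/169, B = -5/169, so y_p = -12*cos(5*x)/169 - 5*sin(5*x)/169.

y = -12*cos(5*x)/169 - 5*sin(5*x)/169 + C1*exp(x) + C2*x*exp(x)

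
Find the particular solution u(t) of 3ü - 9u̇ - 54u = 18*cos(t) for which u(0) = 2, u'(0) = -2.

Divide through by 3: u'' - 3u' - 18u = 6*cos(t).
Characteristic equation r² - 3r - 18 = 0 factors as (r + 3)(r - 6) = 0, so r = -3, 6.
Hence u_h = C1*exp(-3*t) + C2*exp(6*t).
Try u_p = A*cos(t) + B*sin(t). Substituting and equating the coefficients of cos(t) and sin(t) gives A = -57/185, B = -9/185, so u_p = -57*cos(t)/185 - 9*sin(t)/185.
General solution: u = -57*cos(t)/185 - 9*sin(t)/185 + C1*exp(-3*t) + C2*exp(6*t).
Apply the initial conditions: u(0) = -57/185 + C1 + C2 = 2 and u'(0) = -9/185 - 3*C1 + 6*C2 = -2. Solving gives C1 = 79/45, C2 = 184/333.

u = -57*cos(t)/185 - 9*sin(t)/185 + 79*exp(-3*t)/45 + 184*exp(6*t)/333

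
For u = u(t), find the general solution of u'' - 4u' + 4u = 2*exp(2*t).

u = C1*exp(2*t) + t**2*exp(2*t) + C2*t*exp(2*t)

Characteristic equation r² - 4r + 4 = 0 has discriminant (-4)² - 4·(4) = 0, so r = 2 is a repeated root.
Hence u_h = (C1 + C2*t)*exp(2*t).
Since exp(2*t) solves the homogeneous equation (r = 2 is a root of multiplicity 2), multiply the trial by t^2. Try u_p = A*t^2*exp(2*t). Substituting into the equation and dividing by exp(2*t) gives A = 1, so u_p = t^2*exp(2*t).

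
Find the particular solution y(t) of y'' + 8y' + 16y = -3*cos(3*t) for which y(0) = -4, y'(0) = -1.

Characteristic equation r² + 8r + 16 = 0 has discriminant (8)² - 4·(16) = 0, so r = -4 is a repeated root.
Hence y_h = (C1 + C2*t)*exp(-4*t).
Try y_p = A*cos(3*t) + B*sin(3*t). Substituting and equating the coefficients of cos(3t) and sin(3t) gives A = -21/625, B = -72/625, so y_p = -72*sin(3*t)/625 - 21*cos(3*t)/625.
General solution: y = -72*sin(3*t)/625 - 21*cos(3*t)/625 + C1*exp(-4*t) + C2*t*exp(-4*t).
Apply the initial conditions: y(0) = -21/625 + C1 = -4 and y'(0) = -216/625 + C2 - 4*C1 = -1. Solving gives C1 = -2479/625, C2 = -413/25.

y = -2479*exp(-4*t)/625 - 72*sin(3*t)/625 - 21*cos(3*t)/625 - 413*t*exp(-4*t)/25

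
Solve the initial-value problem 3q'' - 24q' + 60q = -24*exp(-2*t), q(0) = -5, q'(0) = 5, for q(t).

Divide through by 3: q'' - 8q' + 20q = -8*exp(-2*t).
Characteristic equation r² - 8r + 20 = 0 has discriminant (-8)² - 4·(20) = -16 < 0, so r = 4 ± 2i.
Hence q_h = C1*cos(2*t)*exp(4*t) + C2*exp(4*t)*sin(2*t).
Try q_p = A*exp(-2*t). Substituting into the equation and dividing by exp(-2*t) gives A = -1/5, so q_p = -exp(-2*t)/5.
General solution: q = -exp(-2*t)/5 + C1*cos(2*t)*exp(4*t) + C2*exp(4*t)*sin(2*t).
Apply the initial conditions: q(0) = -1/5 + C1 = -5 and q'(0) = 2/5 + 2*C2 + 4*C1 = 5. Solving gives C1 = -24/5, C2 = 119/10.

q = -exp(-2*t)/5 - 24*cos(2*t)*exp(4*t)/5 + 119*exp(4*t)*sin(2*t)/10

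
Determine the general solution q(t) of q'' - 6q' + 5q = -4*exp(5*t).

Characteristic equation r² - 6r + 5 = 0 factors as (r - 1)(r - 5) = 0, so r = 1, 5.
Hence q_h = C1*exp(t) + C2*exp(5*t).
Since exp(5*t) solves the homogeneous equation (r = 5 is a root of multiplicity 1), multiply the trial by t. Try q_p = A*t*exp(5*t). Substituting into the equation and dividing by exp(5*t) gives A = -1, so q_p = -t*exp(5*t).

q = C1*exp(t) + C2*exp(5*t) - t*exp(5*t)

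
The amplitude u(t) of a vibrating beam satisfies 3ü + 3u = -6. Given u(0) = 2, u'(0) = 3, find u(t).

u = -2 + 3*sin(t) + 4*cos(t)

Divide through by 3: u'' + u = -2.
Characteristic equation r² + 1 = 0 has discriminant (0)² - 4·(1) = -4 < 0, so r = ± i.
Hence u_h = C1*cos(t) + C2*sin(t).
For the particular solution try u_p = A0. Substituting and matching coefficients of each power of t gives A0 = -2, so u_p = -2.
General solution: u = -2 + C1*cos(t) + C2*sin(t).
Apply the initial conditions: u(0) = -2 + C1 = 2 and u'(0) = C2 = 3. Solving gives C1 = 4, C2 = 3.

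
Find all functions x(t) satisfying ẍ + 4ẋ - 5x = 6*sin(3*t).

x = -21*sin(3*t)/85 - 18*cos(3*t)/85 + C1*exp(t) + C2*exp(-5*t)

Characteristic equation r² + 4r - 5 = 0 factors as (r - 1)(r + 5) = 0, so r = 1, -5.
Hence x_h = C1*exp(t) + C2*exp(-5*t).
Try x_p = A*cos(3*t) + B*sin(3*t). Substituting and equating the coefficients of cos(3t) and sin(3t) gives A = -18/85, B = -21/85, so x_p = -21*sin(3*t)/85 - 18*cos(3*t)/85.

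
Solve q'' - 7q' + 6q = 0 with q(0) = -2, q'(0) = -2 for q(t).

q = -2*exp(t)

Characteristic equation r² - 7r + 6 = 0 factors as (r - 6)(r - 1) = 0, so r = 6, 1.
Hence q_h = C1*exp(6*t) + C2*exp(t).
Apply the initial conditions: q(0) = C1 + C2 = -2 and q'(0) = C2 + 6*C1 = -2. Solving gives C1 = 0, C2 = -2.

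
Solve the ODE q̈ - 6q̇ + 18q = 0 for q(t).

q = C1*cos(3*t)*exp(3*t) + C2*exp(3*t)*sin(3*t)

Characteristic equation r² - 6r + 18 = 0 has discriminant (-6)² - 4·(18) = -36 < 0, so r = 3 ± 3i.
Hence q_h = C1*cos(3*t)*exp(3*t) + C2*exp(3*t)*sin(3*t).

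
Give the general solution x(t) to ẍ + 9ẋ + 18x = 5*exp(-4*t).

x = -5*exp(-4*t)/2 + C1*exp(-6*t) + C2*exp(-3*t)

Characteristic equation r² + 9r + 18 = 0 factors as (r + 6)(r + 3) = 0, so r = -6, -3.
Hence x_h = C1*exp(-6*t) + C2*exp(-3*t).
Try x_p = A*exp(-4*t). Substituting into the equation and dividing by exp(-4*t) gives A = -5/2, so x_p = -5*exp(-4*t)/2.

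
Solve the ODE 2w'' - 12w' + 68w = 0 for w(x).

Divide through by 2: w'' - 6w' + 34w = 0.
Characteristic equation r² - 6r + 34 = 0 has discriminant (-6)² - 4·(34) = -100 < 0, so r = 3 ± 5i.
Hence w_h = C1*cos(5*x)*exp(3*x) + C2*exp(3*x)*sin(5*x).

w = C1*cos(5*x)*exp(3*x) + C2*exp(3*x)*sin(5*x)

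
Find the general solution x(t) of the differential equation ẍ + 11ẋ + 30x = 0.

Characteristic equation r² + 11r + 30 = 0 factors as (r + 5)(r + 6) = 0, so r = -5, -6.
Hence x_h = C1*exp(-5*t) + C2*exp(-6*t).

x = C1*exp(-5*t) + C2*exp(-6*t)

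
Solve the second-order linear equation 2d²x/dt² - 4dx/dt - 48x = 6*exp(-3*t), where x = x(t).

Divide through by 2: x'' - 2x' - 24x = 3*exp(-3*t).
Characteristic equation r² - 2r - 24 = 0 factors as (r - 6)(r + 4) = 0, so r = 6, -4.
Hence x_h = C1*exp(6*t) + C2*exp(-4*t).
Try x_p = A*exp(-3*t). Substituting into the equation and dividing by exp(-3*t) gives A = -1/3, so x_p = -exp(-3*t)/3.

x = -exp(-3*t)/3 + C1*exp(6*t) + C2*exp(-4*t)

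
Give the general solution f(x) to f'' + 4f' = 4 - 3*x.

Characteristic equation r² + 4r = 0 factors as (r + 4)r = 0, so r = -4, 0.
Hence f_h = C1*exp(-4*x) + C2.
Since 0 is a characteristic root (multiplicity 1), multiply the polynomial trial by x: try f_p = x*(A0 + A1*x). Substituting and matching coefficients of each power of x gives A0 = 19/16, A1 = -3/8, so f_p = -3*x^2/8 + 19*x/16.

f = C2 - 3*x**2/8 + 19*x/16 + C1*exp(-4*x)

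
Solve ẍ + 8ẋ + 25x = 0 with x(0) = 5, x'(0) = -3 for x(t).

Characteristic equation r² + 8r + 25 = 0 has discriminant (8)² - 4·(25) = -36 < 0, so r = -4 ± 3i.
Hence x_h = C1*cos(3*t)*exp(-4*t) + C2*exp(-4*t)*sin(3*t).
Apply the initial conditions: x(0) = C1 = 5 and x'(0) = -4*C1 + 3*C2 = -3. Solving gives C1 = 5, C2 = 17/3.

x = 5*cos(3*t)*exp(-4*t) + 17*exp(-4*t)*sin(3*t)/3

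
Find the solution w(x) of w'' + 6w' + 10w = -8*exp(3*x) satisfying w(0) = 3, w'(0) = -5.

w = -8*exp(3*x)/37 + 119*cos(x)*exp(-3*x)/37 + 196*exp(-3*x)*sin(x)/37

Characteristic equation r² + 6r + 10 = 0 has discriminant (6)² - 4·(10) = -4 < 0, so r = -3 ± i.
Hence w_h = C1*cos(x)*exp(-3*x) + C2*exp(-3*x)*sin(x).
Try w_p = A*exp(3*x). Substituting into the equation and dividing by exp(3*x) gives A = -8/37, so w_p = -8*exp(3*x)/37.
General solution: w = -8*exp(3*x)/37 + C1*cos(x)*exp(-3*x) + C2*exp(-3*x)*sin(x).
Apply the initial conditions: w(0) = -8/37 + C1 = 3 and w'(0) = -24/37 + C2 - 3*C1 = -5. Solving gives C1 = 119/37, C2 = 196/37.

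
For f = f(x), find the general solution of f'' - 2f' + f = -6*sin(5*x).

Characteristic equation r² - 2r + 1 = 0 has discriminant (-2)² - 4·(1) = 0, so r = 1 is a repeated root.
Hence f_h = (C1 + C2*x)*exp(x).
Try f_p = A*cos(5*x) + B*sin(5*x). Substituting and equating the coefficients of cos(5x) and sin(5x) gives A = -15/169, B = 36/169, so f_p = -15*cos(5*x)/169 + 36*sin(5*x)/169.

f = -15*cos(5*x)/169 + 36*sin(5*x)/169 + C1*exp(x) + C2*x*exp(x)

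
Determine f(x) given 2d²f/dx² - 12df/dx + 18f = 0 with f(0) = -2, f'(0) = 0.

f = -2*exp(3*x) + 6*x*exp(3*x)

Divide through by 2: f'' - 6f' + 9f = 0.
Characteristic equation r² - 6r + 9 = 0 has discriminant (-6)² - 4·(9) = 0, so r = 3 is a repeated root.
Hence f_h = (C1 + C2*x)*exp(3*x).
Apply the initial conditions: f(0) = C1 = -2 and f'(0) = C2 + 3*C1 = 0. Solving gives C1 = -2, C2 = 6.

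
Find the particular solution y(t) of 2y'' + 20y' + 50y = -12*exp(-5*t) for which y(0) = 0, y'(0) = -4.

y = -4*t*exp(-5*t) - 3*t**2*exp(-5*t)

Divide through by 2: y'' + 10y' + 25y = -6*exp(-5*t).
Characteristic equation r² + 10r + 25 = 0 has discriminant (10)² - 4·(25) = 0, so r = -5 is a repeated root.
Hence y_h = (C1 + C2*t)*exp(-5*t).
Since exp(-5*t) solves the homogeneous equation (r = -5 is a root of multiplicity 2), multiply the trial by t^2. Try y_p = A*t^2*exp(-5*t). Substituting into the equation and dividing by exp(-5*t) gives A = -3, so y_p = -3*t^2*exp(-5*t).
General solution: y = C1*exp(-5*t) - 3*t^2*exp(-5*t) + C2*t*exp(-5*t).
Apply the initial conditions: y(0) = C1 = 0 and y'(0) = C2 - 5*C1 = -4. Solving gives C1 = 0, C2 = -4.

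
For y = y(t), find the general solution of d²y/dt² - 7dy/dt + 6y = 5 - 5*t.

Characteristic equation r² - 7r + 6 = 0 factors as (r - 6)(r - 1) = 0, so r = 6, 1.
Hence y_h = C1*exp(6*t) + C2*exp(t).
For the particular solution try y_p = A0 + A1*t. Substituting and matching coefficients of each power of t gives A0 = -5/36, A1 = -5/6, so y_p = -5/36 - 5*t/6.

y = -5/36 - 5*t/6 + C1*exp(6*t) + C2*exp(t)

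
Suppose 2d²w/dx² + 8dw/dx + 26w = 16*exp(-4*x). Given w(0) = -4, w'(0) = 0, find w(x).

Divide through by 2: w'' + 4w' + 13w = 8*exp(-4*x).
Characteristic equation r² + 4r + 13 = 0 has discriminant (4)² - 4·(13) = -36 < 0, so r = -2 ± 3i.
Hence w_h = C1*cos(3*x)*exp(-2*x) + C2*exp(-2*x)*sin(3*x).
Try w_p = A*exp(-4*x). Substituting into the equation and dividing by exp(-4*x) gives A = 8/13, so w_p = 8*exp(-4*x)/13.
General solution: w = 8*exp(-4*x)/13 + C1*cos(3*x)*exp(-2*x) + C2*exp(-2*x)*sin(3*x).
Apply the initial conditions: w(0) = 8/13 + C1 = -4 and w'(0) = -32/13 - 2*C1 + 3*C2 = 0. Solving gives C1 = -60/13, C2 = -88/39.

w = 8*exp(-4*x)/13 - 88*exp(-2*x)*sin(3*x)/39 - 60*cos(3*x)*exp(-2*x)/13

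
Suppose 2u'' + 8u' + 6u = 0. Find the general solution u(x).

u = C1*exp(-x) + C2*exp(-3*x)

Divide through by 2: u'' + 4u' + 3u = 0.
Characteristic equation r² + 4r + 3 = 0 factors as (r + 1)(r + 3) = 0, so r = -1, -3.
Hence u_h = C1*exp(-x) + C2*exp(-3*x).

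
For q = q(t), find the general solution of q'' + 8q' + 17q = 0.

Characteristic equation r² + 8r + 17 = 0 has discriminant (8)² - 4·(17) = -4 < 0, so r = -4 ± i.
Hence q_h = C1*cos(t)*exp(-4*t) + C2*exp(-4*t)*sin(t).

q = C1*cos(t)*exp(-4*t) + C2*exp(-4*t)*sin(t)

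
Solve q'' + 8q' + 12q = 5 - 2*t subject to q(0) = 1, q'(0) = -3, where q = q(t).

Characteristic equation r² + 8r + 12 = 0 factors as (r + 2)(r + 6) = 0, so r = -2, -6.
Hence q_h = C1*exp(-2*t) + C2*exp(-6*t).
For the particular solution try q_p = A0 + A1*t. Substituting and matching coefficients of each power of t gives A0 = 19/36, A1 = -1/6, so q_p = 19/36 - t/6.
General solution: q = 19/36 - t/6 + C1*exp(-2*t) + C2*exp(-6*t).
Apply the initial conditions: q(0) = 19/36 + C1 + C2 = 1 and q'(0) = -1/6 - 6*C2 - 2*C1 = -3. Solving gives C1 = 0, C2 = 17/36.

q = 19/36 - t/6 + 17*exp(-6*t)/36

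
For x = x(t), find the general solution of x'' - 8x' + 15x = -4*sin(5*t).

x = -8*cos(5*t)/85 + 2*sin(5*t)/85 + C1*exp(3*t) + C2*exp(5*t)

Characteristic equation r² - 8r + 15 = 0 factors as (r - 3)(r - 5) = 0, so r = 3, 5.
Hence x_h = C1*exp(3*t) + C2*exp(5*t).
Try x_p = A*cos(5*t) + B*sin(5*t). Substituting and equating the coefficients of cos(5t) and sin(5t) gives A = -8/85, B = 2/85, so x_p = -8*cos(5*t)/85 + 2*sin(5*t)/85.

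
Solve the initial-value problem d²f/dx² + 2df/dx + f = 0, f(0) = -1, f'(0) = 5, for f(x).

f = -exp(-x) + 4*x*exp(-x)

Characteristic equation r² + 2r + 1 = 0 has discriminant (2)² - 4·(1) = 0, so r = -1 is a repeated root.
Hence f_h = (C1 + C2*x)*exp(-x).
Apply the initial conditions: f(0) = C1 = -1 and f'(0) = C2 - C1 = 5. Solving gives C1 = -1, C2 = 4.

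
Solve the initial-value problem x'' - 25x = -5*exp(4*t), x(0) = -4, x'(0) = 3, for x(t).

Characteristic equation r² - 25 = 0 factors as (r - 5)(r + 5) = 0, so r = 5, -5.
Hence x_h = C1*exp(5*t) + C2*exp(-5*t).
Try x_p = A*exp(4*t). Substituting into the equation and dividing by exp(4*t) gives A = 5/9, so x_p = 5*exp(4*t)/9.
General solution: x = 5*exp(4*t)/9 + C1*exp(5*t) + C2*exp(-5*t).
Apply the initial conditions: x(0) = 5/9 + C1 + C2 = -4 and x'(0) = 20/9 - 5*C2 + 5*C1 = 3. Solving gives C1 = -11/5, C2 = -106/45.

x = -106*exp(-5*t)/45 - 11*exp(5*t)/5 + 5*exp(4*t)/9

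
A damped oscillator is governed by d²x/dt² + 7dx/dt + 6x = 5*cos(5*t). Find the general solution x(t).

Characteristic equation r² + 7r + 6 = 0 factors as (r + 1)(r + 6) = 0, so r = -1, -6.
Hence x_h = C1*exp(-t) + C2*exp(-6*t).
Try x_p = A*cos(5*t) + B*sin(5*t). Substituting and equating the coefficients of cos(5t) and sin(5t) gives A = -95/1586, B = 175/1586, so x_p = -95*cos(5*t)/1586 + 175*sin(5*t)/1586.

x = -95*cos(5*t)/1586 + 175*sin(5*t)/1586 + C1*exp(-t) + C2*exp(-6*t)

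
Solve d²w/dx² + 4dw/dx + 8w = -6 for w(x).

w = -3/4 + C1*cos(2*x)*exp(-2*x) + C2*exp(-2*x)*sin(2*x)

Characteristic equation r² + 4r + 8 = 0 has discriminant (4)² - 4·(8) = -16 < 0, so r = -2 ± 2i.
Hence w_h = C1*cos(2*x)*exp(-2*x) + C2*exp(-2*x)*sin(2*x).
For the particular solution try w_p = A0. Substituting and matching coefficients of each power of x gives A0 = -3/4, so w_p = -3/4.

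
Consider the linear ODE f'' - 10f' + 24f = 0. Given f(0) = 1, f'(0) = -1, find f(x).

Characteristic equation r² - 10r + 24 = 0 factors as (r - 6)(r - 4) = 0, so r = 6, 4.
Hence f_h = C1*exp(6*x) + C2*exp(4*x).
Apply the initial conditions: f(0) = C1 + C2 = 1 and f'(0) = 4*C2 + 6*C1 = -1. Solving gives C1 = -5/2, C2 = 7/2.

f = -5*exp(6*x)/2 + 7*exp(4*x)/2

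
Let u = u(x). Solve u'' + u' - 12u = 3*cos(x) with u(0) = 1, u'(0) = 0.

Characteristic equation r² + r - 12 = 0 factors as (r + 4)(r - 3) = 0, so r = -4, 3.
Hence u_h = C1*exp(-4*x) + C2*exp(3*x).
Try u_p = A*cos(x) + B*sin(x). Substituting and equating the coefficients of cos(x) and sin(x) gives A = -39/170, B = 3/170, so u_p = -39*cos(x)/170 + 3*sin(x)/170.
General solution: u = -39*cos(x)/170 + 3*sin(x)/170 + C1*exp(-4*x) + C2*exp(3*x).
Apply the initial conditions: u(0) = -39/170 + C1 + C2 = 1 and u'(0) = 3/170 - 4*C1 + 3*C2 = 0. Solving gives C1 = 9/17, C2 = 7/10.

u = -39*cos(x)/170 + 3*sin(x)/170 + 7*exp(3*x)/10 + 9*exp(-4*x)/17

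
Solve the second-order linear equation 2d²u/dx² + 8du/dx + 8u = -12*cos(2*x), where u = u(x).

Divide through by 2: u'' + 4u' + 4u = -6*cos(2*x).
Characteristic equation r² + 4r + 4 = 0 has discriminant (4)² - 4·(4) = 0, so r = -2 is a repeated root.
Hence u_h = (C1 + C2*x)*exp(-2*x).
Try u_p = A*cos(2*x) + B*sin(2*x). Substituting and equating the coefficients of cos(2x) and sin(2x) gives A = 0, B = -3/4, so u_p = -3*sin(2*x)/4.

u = -3*sin(2*x)/4 + C1*exp(-2*x) + C2*x*exp(-2*x)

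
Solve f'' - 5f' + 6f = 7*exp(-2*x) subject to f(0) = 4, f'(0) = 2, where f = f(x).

f = -23*exp(3*x)/5 + 7*exp(-2*x)/20 + 33*exp(2*x)/4

Characteristic equation r² - 5r + 6 = 0 factors as (r - 2)(r - 3) = 0, so r = 2, 3.
Hence f_h = C1*exp(2*x) + C2*exp(3*x).
Try f_p = A*exp(-2*x). Substituting into the equation and dividing by exp(-2*x) gives A = 7/20, so f_p = 7*exp(-2*x)/20.
General solution: f = 7*exp(-2*x)/20 + C1*exp(2*x) + C2*exp(3*x).
Apply the initial conditions: f(0) = 7/20 + C1 + C2 = 4 and f'(0) = -7/10 + 2*C1 + 3*C2 = 2. Solving gives C1 = 33/4, C2 = -23/5.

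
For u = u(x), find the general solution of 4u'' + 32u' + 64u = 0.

u = C1*exp(-4*x) + C2*x*exp(-4*x)

Divide through by 4: u'' + 8u' + 16u = 0.
Characteristic equation r² + 8r + 16 = 0 has discriminant (8)² - 4·(16) = 0, so r = -4 is a repeated root.
Hence u_h = (C1 + C2*x)*exp(-4*x).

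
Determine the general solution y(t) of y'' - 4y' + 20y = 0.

Characteristic equation r² - 4r + 20 = 0 has discriminant (-4)² - 4·(20) = -64 < 0, so r = 2 ± 4i.
Hence y_h = C1*cos(4*t)*exp(2*t) + C2*exp(2*t)*sin(4*t).

y = C1*cos(4*t)*exp(2*t) + C2*exp(2*t)*sin(4*t)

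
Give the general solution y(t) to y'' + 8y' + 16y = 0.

y = C1*exp(-4*t) + C2*t*exp(-4*t)

Characteristic equation r² + 8r + 16 = 0 has discriminant (8)² - 4·(16) = 0, so r = -4 is a repeated root.
Hence y_h = (C1 + C2*t)*exp(-4*t).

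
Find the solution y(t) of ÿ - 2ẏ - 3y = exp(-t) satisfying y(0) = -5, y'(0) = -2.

Characteristic equation r² - 2r - 3 = 0 factors as (r - 3)(r + 1) = 0, so r = 3, -1.
Hence y_h = C1*exp(3*t) + C2*exp(-t).
Since exp(-t) solves the homogeneous equation (r = -1 is a root of multiplicity 1), multiply the trial by t. Try y_p = A*t*exp(-t). Substituting into the equation and dividing by exp(-t) gives A = -1/4, so y_p = -t*exp(-t)/4.
General solution: y = C1*exp(3*t) + C2*exp(-t) - t*exp(-t)/4.
Apply the initial conditions: y(0) = C1 + C2 = -5 and y'(0) = -1/4 - C2 + 3*C1 = -2. Solving gives C1 = -27/16, C2 = -53/16.

y = -53*exp(-t)/16 - 27*exp(3*t)/16 - t*exp(-t)/4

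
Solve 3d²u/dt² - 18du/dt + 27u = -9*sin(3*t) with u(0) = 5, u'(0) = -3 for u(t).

Divide through by 3: u'' - 6u' + 9u = -3*sin(3*t).
Characteristic equation r² - 6r + 9 = 0 has discriminant (-6)² - 4·(9) = 0, so r = 3 is a repeated root.
Hence u_h = (C1 + C2*t)*exp(3*t).
Try u_p = A*cos(3*t) + B*sin(3*t). Substituting and equating the coefficients of cos(3t) and sin(3t) gives A = -1/6, B = 0, so u_p = -cos(3*t)/6.
General solution: u = -cos(3*t)/6 + C1*exp(3*t) + C2*t*exp(3*t).
Apply the initial conditions: u(0) = -1/6 + C1 = 5 and u'(0) = C2 + 3*C1 = -3. Solving gives C1 = 31/6, C2 = -37/2.

u = -cos(3*t)/6 + 31*exp(3*t)/6 - 37*t*exp(3*t)/2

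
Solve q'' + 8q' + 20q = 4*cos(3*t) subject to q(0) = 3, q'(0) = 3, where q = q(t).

q = 44*cos(3*t)/697 + 96*sin(3*t)/697 + 2047*cos(2*t)*exp(-4*t)/697 + 9991*exp(-4*t)*sin(2*t)/1394

Characteristic equation r² + 8r + 20 = 0 has discriminant (8)² - 4·(20) = -16 < 0, so r = -4 ± 2i.
Hence q_h = C1*cos(2*t)*exp(-4*t) + C2*exp(-4*t)*sin(2*t).
Try q_p = A*cos(3*t) + B*sin(3*t). Substituting and equating the coefficients of cos(3t) and sin(3t) gives A = 44/697, B = 96/697, so q_p = 44*cos(3*t)/697 + 96*sin(3*t)/697.
General solution: q = 44*cos(3*t)/697 + 96*sin(3*t)/697 + C1*cos(2*t)*exp(-4*t) + C2*exp(-4*t)*sin(2*t).
Apply the initial conditions: q(0) = 44/697 + C1 = 3 and q'(0) = 288/697 - 4*C1 + 2*C2 = 3. Solving gives C1 = 2047/697, C2 = 9991/1394.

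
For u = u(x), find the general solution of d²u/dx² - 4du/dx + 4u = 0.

u = C1*exp(2*x) + C2*x*exp(2*x)

Characteristic equation r² - 4r + 4 = 0 has discriminant (-4)² - 4·(4) = 0, so r = 2 is a repeated root.
Hence u_h = (C1 + C2*x)*exp(2*x).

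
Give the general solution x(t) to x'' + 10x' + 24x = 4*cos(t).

x = 40*sin(t)/629 + 92*cos(t)/629 + C1*exp(-6*t) + C2*exp(-4*t)

Characteristic equation r² + 10r + 24 = 0 factors as (r + 6)(r + 4) = 0, so r = -6, -4.
Hence x_h = C1*exp(-6*t) + C2*exp(-4*t).
Try x_p = A*cos(t) + B*sin(t). Substituting and equating the coefficients of cos(t) and sin(t) gives A = 92/629, B = 40/629, so x_p = 40*sin(t)/629 + 92*cos(t)/629.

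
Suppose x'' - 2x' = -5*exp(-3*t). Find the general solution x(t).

x = C2 - exp(-3*t)/3 + C1*exp(2*t)

Characteristic equation r² - 2r = 0 factors as (r - 2)r = 0, so r = 2, 0.
Hence x_h = C1*exp(2*t) + C2.
Try x_p = A*exp(-3*t). Substituting into the equation and dividing by exp(-3*t) gives A = -1/3, so x_p = -exp(-3*t)/3.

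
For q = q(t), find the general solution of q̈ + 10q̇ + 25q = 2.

q = 2/25 + C1*exp(-5*t) + C2*t*exp(-5*t)

Characteristic equation r² + 10r + 25 = 0 has discriminant (10)² - 4·(25) = 0, so r = -5 is a repeated root.
Hence q_h = (C1 + C2*t)*exp(-5*t).
For the particular solution try q_p = A0. Substituting and matching coefficients of each power of t gives A0 = 2/25, so q_p = 2/25.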